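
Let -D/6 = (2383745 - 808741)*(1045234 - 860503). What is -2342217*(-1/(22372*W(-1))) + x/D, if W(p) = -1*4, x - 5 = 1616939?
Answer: -511104670818045215/19527538722323184 ≈ -26.174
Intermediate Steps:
x = 1616944 (x = 5 + 1616939 = 1616944)
W(p) = -4
D = -1745712383544 (D = -6*(2383745 - 808741)*(1045234 - 860503) = -9450024*184731 = -6*290952063924 = -1745712383544)
-2342217*(-1/(22372*W(-1))) + x/D = -2342217/((94*(-4*(-7)))*34) + 1616944/(-1745712383544) = -2342217/((94*28)*34) + 1616944*(-1/1745712383544) = -2342217/(2632*34) - 202118/218214047943 = -2342217/89488 - 202118/218214047943 = -511104670818045215/19527538722323184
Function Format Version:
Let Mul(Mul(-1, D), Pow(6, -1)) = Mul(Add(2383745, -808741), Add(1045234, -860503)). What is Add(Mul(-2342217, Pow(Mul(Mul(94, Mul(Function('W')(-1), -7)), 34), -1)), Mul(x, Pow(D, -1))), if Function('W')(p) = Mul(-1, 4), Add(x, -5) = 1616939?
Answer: Rational(-511104670818045215, 19527538722323184) ≈ -26.174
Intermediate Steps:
x = 1616944 (x = Add(5, 1616939) = 1616944)
Function('W')(p) = -4
D = -1745712383544 (D = Mul(-6, Mul(Add(2383745, -808741), Add(1045234, -860503))) = Mul(-6, Mul(1575004, 184731)) = Mul(-6, 290952063924) = -1745712383544)
Add(Mul(-2342217, Pow(Mul(Mul(94, Mul(Function('W')(-1), -7)), 34), -1)), Mul(x, Pow(D, -1))) = Add(Mul(-2342217, Pow(Mul(Mul(94, Mul(-4, -7)), 34), -1)), Mul(1616944, Pow(-1745712383544, -1))) = Add(Mul(-2342217, Pow(Mul(Mul(94, 28), 34), -1)), Mul(1616944, Rational(-1, 1745712383544))) = Add(Mul(-2342217, Pow(Mul(2632, 34), -1)), Rational(-202118, 218214047943)) = Add(Mul(-2342217, Pow(89488, -1)), Rational(-202118, 218214047943)) = Add(Mul(-2342217, Rational(1, 89488)), Rational(-202118, 218214047943)) = Add(Rational(-2342217, 89488), Rational(-202118, 218214047943)) = Rational(-511104670818045215, 19527538722323184)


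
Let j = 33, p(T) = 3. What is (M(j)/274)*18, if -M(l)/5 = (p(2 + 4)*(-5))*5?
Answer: 3375/137 ≈ 24.635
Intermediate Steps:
M(l) = 375 (M(l) = -5*3*(-5)*5 = -(-75)*5 = -5*(-75) = 375)
(M(j)/274)*18 = (375/274)*18 = 3375/137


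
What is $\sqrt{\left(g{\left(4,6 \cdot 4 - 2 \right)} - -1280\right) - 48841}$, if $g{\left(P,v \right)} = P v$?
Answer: $i \sqrt{47473} \approx 217.88 i$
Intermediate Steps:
$\sqrt{\left(g{\left(4,6 \cdot 4 - 2 \right)} - -1280\right) - 48841} = \sqrt{\left(4 \left(6 \cdot 4 - 2\right) - -1280\right) - 48841} = \sqrt{\left(4 \left(24 - 2\right) + 1280\right) - 48841} = \sqrt{\left(4 \cdot 22 + 1280\right) - 48841} = \sqrt{\left(88 + 1280\right) - 48841} = \sqrt{1368 - 48841} = \sqrt{-47473} = i \sqrt{47473}$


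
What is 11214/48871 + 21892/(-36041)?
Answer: -665720158/1761359711 ≈ -0.37796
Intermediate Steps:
11214/48871 + 21892/(-36041) = 11214*(1/48871) + 21892*(-1/36041) = 11214/48871 - 21892/36041 = -665720158/1761359711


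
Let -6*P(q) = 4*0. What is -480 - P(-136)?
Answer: -480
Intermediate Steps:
P(q) = 0 (P(q) = -2*0/3 = -⅙*0 = 0)
-480 - P(-136) = -480 - 1*0 = -480 + 0 = -480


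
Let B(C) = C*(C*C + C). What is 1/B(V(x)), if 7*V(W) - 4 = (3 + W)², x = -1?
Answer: 343/960 ≈ 0.35729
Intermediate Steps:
V(W) = 4/7 + (3 + W)²/7
B(C) = C*(C + C²) (B(C) = C*(C² + C) = C*(C + C²))
1/B(V(x)) = 1/((4/7 + (3 - 1)²/7)²*(1 + (4/7 + (3 - 1)²/7))) = 1/((4/7 + (⅐)*2²)²*(1 + (4/7 + (⅐)*2²))) = 1/((4/7 + (⅐)*4)²*(1 + (4/7 + (⅐)*4))) = 1/((4/7 + 4/7)²*(1 + (4/7 + 4/7))) = 1/((8/7)²*(1 + 8/7)) = 1/((64/49)*(15/7)) = 1/(960/343) = 343/960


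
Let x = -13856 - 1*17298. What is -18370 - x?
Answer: 12784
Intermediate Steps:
x = -31154 (x = -13856 - 17298 = -31154)
-18370 - x = -18370 - 1*(-31154) = -18370 + 31154 = 12784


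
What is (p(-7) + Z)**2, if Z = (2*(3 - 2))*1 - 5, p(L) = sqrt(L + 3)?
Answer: 5 - 12*I ≈ 5.0 - 12.0*I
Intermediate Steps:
p(L) = sqrt(3 + L)
Z = -3 (Z = (2*1)*1 - 5 = 2*1 - 5 = 2 - 5 = -3)
(p(-7) + Z)**2 = (sqrt(3 - 7) - 3)**2 = (sqrt(-4) - 3)**2 = (2*I - 3)**2 = (-3 + 2*I)**2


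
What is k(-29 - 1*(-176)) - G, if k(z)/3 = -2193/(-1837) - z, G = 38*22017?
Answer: -1537722240/1837 ≈ -8.3708e+5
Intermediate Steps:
G = 836646
k(z) = 6579/1837 - 3*z (k(z) = 3*(-2193/(-1837) - z) = 3*(-2193*(-1/1837) - z) = 3*(2193/1837 - z) = 6579/1837 - 3*z)
k(-29 - 1*(-176)) - G = (6579/1837 - 3*(-29 - 1*(-176))) - 1*836646 = (6579/1837 - 3*(-29 + 176)) - 836646 = (6579/1837 - 3*147) - 836646 = (6579/1837 - 441) - 836646 = -803538/1837 - 836646 = -1537722240/1837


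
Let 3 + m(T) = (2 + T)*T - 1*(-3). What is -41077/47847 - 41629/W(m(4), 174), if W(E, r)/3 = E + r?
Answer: -672074167/9473706 ≈ -70.941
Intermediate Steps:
m(T) = T*(2 + T) (m(T) = -3 + ((2 + T)*T - 1*(-3)) = -3 + (T*(2 + T) + 3) = -3 + (3 + T*(2 + T)) = T*(2 + T))
W(E, r) = 3*E + 3*r (W(E, r) = 3*(E + r) = 3*E + 3*r)
-41077/47847 - 41629/W(m(4), 174) = -41077/47847 - 41629/(3*(4*(2 + 4)) + 3*174) = -41077*1/47847 - 41629/(3*(4*6) + 522) = -41077/47847 - 41629/(3*24 + 522) = -41077/47847 - 41629/(72 + 522) = -41077/47847 - 41629/594 = -672074167/9473706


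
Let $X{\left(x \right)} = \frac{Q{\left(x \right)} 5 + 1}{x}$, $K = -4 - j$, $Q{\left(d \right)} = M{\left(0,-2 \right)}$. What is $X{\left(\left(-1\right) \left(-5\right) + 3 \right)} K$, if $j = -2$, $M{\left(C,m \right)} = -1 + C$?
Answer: $1$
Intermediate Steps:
$Q{\left(d \right)} = -1$ ($Q{\left(d \right)} = -1 + 0 = -1$)
$K = -2$ ($K = -4 - -2 = -4 + 2 = -2$)
$X{\left(x \right)} = - \frac{4}{x}$ ($X{\left(x \right)} = \frac{\left(-1\right) 5 + 1}{x} = \frac{-5 + 1}{x} = - \frac{4}{x}$)
$X{\left(\left(-1\right) \left(-5\right) + 3 \right)} K = - \frac{4}{\left(-1\right) \left(-5\right) + 3} \left(-2\right) = - \frac{4}{5 + 3} \left(-2\right) = - \frac{4}{8} \left(-2\right) = \left(-4\right) \frac{1}{8} \left(-2\right) = \left(- \frac{1}{2}\right) \left(-2\right) = 1$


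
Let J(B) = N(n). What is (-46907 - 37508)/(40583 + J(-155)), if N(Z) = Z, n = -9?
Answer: -84415/40574 ≈ -2.0805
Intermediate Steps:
J(B) = -9
(-46907 - 37508)/(40583 + J(-155)) = (-46907 - 37508)/(40583 - 9) = -84415/40574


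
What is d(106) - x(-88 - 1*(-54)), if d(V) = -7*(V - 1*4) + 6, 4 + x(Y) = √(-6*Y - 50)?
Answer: -704 - √154 ≈ -716.41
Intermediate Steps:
x(Y) = -4 + √(-50 - 6*Y) (x(Y) = -4 + √(-6*Y - 50) = -4 + √(-50 - 6*Y))
d(V) = 34 - 7*V (d(V) = -7*(V - 4) + 6 = -7*(-4 + V) + 6 = (28 - 7*V) + 6 = 34 - 7*V)
d(106) - x(-88 - 1*(-54)) = (34 - 7*106) - (-4 + √(-50 - 6*(-88 - 1*(-54)))) = (34 - 742) - (-4 + √(-50 - 6*(-88 + 54))) = -708 - (-4 + √(-50 - 6*(-34))) = -708 - (-4 + √(-50 + 204)) = -708 - (-4 + √154) = -708 + (4 - √154) = -704 - √154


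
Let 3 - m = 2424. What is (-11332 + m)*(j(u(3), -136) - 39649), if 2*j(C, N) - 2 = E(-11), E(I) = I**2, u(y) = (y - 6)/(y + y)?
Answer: 1088893775/2 ≈ 5.4445e+8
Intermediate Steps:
u(y) = (-6 + y)/(2*y) (u(y) = (-6 + y)/((2*y)) = (-6 + y)*(1/(2*y)) = (-6 + y)/(2*y))
m = -2421 (m = 3 - 1*2424 = 3 - 2424 = -2421)
j(C, N) = 123/2 (j(C, N) = 1 + (1/2)*(-11)**2 = 1 + (1/2)*121 = 1 + 121/2 = 123/2)
(-11332 + m)*(j(u(3), -136) - 39649) = (-11332 - 2421)*(123/2 - 39649) = -13753*(-79175/2) = 1088893775/2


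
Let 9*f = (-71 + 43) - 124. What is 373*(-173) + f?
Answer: -580913/9 ≈ -64546.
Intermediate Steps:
f = -152/9 (f = ((-71 + 43) - 124)/9 = (-28 - 124)/9 = (1/9)*(-152) = -152/9 ≈ -16.889)
373*(-173) + f = 373*(-173) - 152/9 = -64529 - 152/9 = -580913/9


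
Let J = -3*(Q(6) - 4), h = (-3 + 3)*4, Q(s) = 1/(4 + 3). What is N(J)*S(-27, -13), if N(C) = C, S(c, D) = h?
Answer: 0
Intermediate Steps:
Q(s) = ⅐ (Q(s) = 1/7 = ⅐)
h = 0 (h = 0*4 = 0)
S(c, D) = 0
J = 81/7 (J = -3*(⅐ - 4) = -3*(-27/7) = 81/7 ≈ 11.571)
N(J)*S(-27, -13) = (81/7)*0 = 0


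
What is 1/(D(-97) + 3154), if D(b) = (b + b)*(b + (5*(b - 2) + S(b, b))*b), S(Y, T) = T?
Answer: -1/11118284 ≈ -8.9942e-8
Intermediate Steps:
D(b) = 2*b*(b + b*(-10 + 6*b)) (D(b) = (b + b)*(b + (5*(b - 2) + b)*b) = (2*b)*(b + (5*(-2 + b) + b)*b) = (2*b)*(b + ((-10 + 5*b) + b)*b) = (2*b)*(b + (-10 + 6*b)*b) = (2*b)*(b + b*(-10 + 6*b)) = 2*b*(b + b*(-10 + 6*b)))
1/(D(-97) + 3154) = 1/((-97)**2*(-18 + 12*(-97)) + 3154) = 1/(9409*(-18 - 1164) + 3154) = 1/(9409*(-1182) + 3154) = 1/(-11121438 + 3154) = 1/(-11118284) = -1/11118284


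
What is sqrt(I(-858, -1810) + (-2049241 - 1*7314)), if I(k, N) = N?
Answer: I*sqrt(2058365) ≈ 1434.7*I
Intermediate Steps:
sqrt(I(-858, -1810) + (-2049241 - 1*7314)) = sqrt(-1810 + (-2049241 - 1*7314)) = sqrt(-1810 + (-2049241 - 7314)) = sqrt(-1810 - 2056555) = sqrt(-2058365) = I*sqrt(2058365)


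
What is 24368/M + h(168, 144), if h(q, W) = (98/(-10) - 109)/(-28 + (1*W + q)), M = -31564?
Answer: -6668947/5602610 ≈ -1.1903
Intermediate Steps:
h(q, W) = -594/(5*(-28 + W + q)) (h(q, W) = (98*(-1/10) - 109)/(-28 + (W + q)) = (-49/5 - 109)/(-28 + W + q) = -594/(5*(-28 + W + q)))
24368/M + h(168, 144) = 24368/(-31564) - 594/(-140 + 5*144 + 5*168) = 24368*(-1/31564) - 594/(-140 + 720 + 840) = -6092/7891 - 594/1420 = -6092/7891 - 594*1/1420 = -6092/7891 - 297/710 = -6668947/5602610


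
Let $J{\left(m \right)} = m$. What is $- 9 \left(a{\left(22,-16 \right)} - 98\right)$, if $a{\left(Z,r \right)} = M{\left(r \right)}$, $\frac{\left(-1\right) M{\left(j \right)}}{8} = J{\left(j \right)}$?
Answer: $-270$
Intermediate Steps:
$M{\left(j \right)} = - 8 j$
$a{\left(Z,r \right)} = - 8 r$
$- 9 \left(a{\left(22,-16 \right)} - 98\right) = - 9 \left(\left(-8\right) \left(-16\right) - 98\right) = - 9 \left(128 - 98\right) = \left(-9\right) 30 = -270$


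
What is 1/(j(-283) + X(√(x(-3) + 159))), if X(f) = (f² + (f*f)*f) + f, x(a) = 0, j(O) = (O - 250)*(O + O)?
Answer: 301837/91101504169 - 160*√159/91101504169 ≈ 3.2911e-6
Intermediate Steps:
j(O) = 2*O*(-250 + O) (j(O) = (-250 + O)*(2*O) = 2*O*(-250 + O))
X(f) = f + f² + f³ (X(f) = (f² + f²*f) + f = (f² + f³) + f = f + f² + f³)
1/(j(-283) + X(√(x(-3) + 159))) = 1/(2*(-283)*(-250 - 283) + √(0 + 159)*(1 + √(0 + 159) + (√(0 + 159))²)) = 1/(2*(-283)*(-533) + √159*(1 + √159 + (√159)²)) = 1/(301678 + √159*(1 + √159 + 159)) = 1/(301678 + √159*(160 + √159))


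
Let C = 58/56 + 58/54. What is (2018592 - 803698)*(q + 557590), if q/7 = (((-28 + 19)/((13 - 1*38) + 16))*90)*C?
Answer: 2037082626205/3 ≈ 6.7903e+11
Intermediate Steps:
C = 1595/756 (C = 58*(1/56) + 58*(1/54) = 29/28 + 29/27 = 1595/756 ≈ 2.1098)
q = 7975/6 (q = 7*((((-28 + 19)/((13 - 1*38) + 16))*90)*(1595/756)) = 7*((-9/((13 - 38) + 16)*90)*(1595/756)) = 7*((-9/(-25 + 16)*90)*(1595/756)) = 7*((-9/(-9)*90)*(1595/756)) = 7*((-9*(-⅑)*90)*(1595/756)) = 7*((1*90)*(1595/756)) = 7*(90*(1595/756)) = 7*(7975/42) = 7975/6 ≈ 1329.2)
(2018592 - 803698)*(q + 557590) = (2018592 - 803698)*(7975/6 + 557590) = 1214894*(3353515/6) = 2037082626205/3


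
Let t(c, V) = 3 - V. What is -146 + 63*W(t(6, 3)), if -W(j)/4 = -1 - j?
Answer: 106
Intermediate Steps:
W(j) = 4 + 4*j (W(j) = -4*(-1 - j) = 4 + 4*j)
-146 + 63*W(t(6, 3)) = -146 + 63*(4 + 4*(3 - 1*3)) = -146 + 63*(4 + 4*(3 - 3)) = -146 + 63*(4 + 4*0) = -146 + 63*(4 + 0) = -146 + 63*4 = -146 + 252 = 106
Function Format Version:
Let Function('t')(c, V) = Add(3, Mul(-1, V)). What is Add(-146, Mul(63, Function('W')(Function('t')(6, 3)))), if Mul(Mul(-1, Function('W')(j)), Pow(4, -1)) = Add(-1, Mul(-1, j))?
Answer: 106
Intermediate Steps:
Function('W')(j) = Add(4, Mul(4, j)) (Function('W')(j) = Mul(-4, Add(-1, Mul(-1, j))) = Add(4, Mul(4, j)))
Add(-146, Mul(63, Function('W')(Function('t')(6, 3)))) = Add(-146, Mul(63, Add(4, Mul(4, Add(3, Mul(-1, 3)))))) = Add(-146, Mul(63, Add(4, Mul(4, Add(3, -3))))) = Add(-146, Mul(63, Add(4, Mul(4, 0)))) = Add(-146, Mul(63, Add(4, 0))) = Add(-146, Mul(63, 4)) = Add(-146, 252) = 106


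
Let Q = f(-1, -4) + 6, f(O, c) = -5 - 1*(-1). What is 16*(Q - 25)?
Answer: -368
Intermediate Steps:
f(O, c) = -4 (f(O, c) = -5 + 1 = -4)
Q = 2 (Q = -4 + 6 = 2)
16*(Q - 25) = 16*(2 - 25) = 16*(-23) = -368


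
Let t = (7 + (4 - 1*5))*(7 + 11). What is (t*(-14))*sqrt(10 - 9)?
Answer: -1512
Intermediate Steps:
t = 108 (t = (7 + (4 - 5))*18 = (7 - 1)*18 = 6*18 = 108)
(t*(-14))*sqrt(10 - 9) = (108*(-14))*sqrt(10 - 9) = -1512*sqrt(1) = -1512*1 = -1512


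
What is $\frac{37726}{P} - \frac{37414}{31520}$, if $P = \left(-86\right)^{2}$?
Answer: $\frac{114051197}{29140240} \approx 3.9139$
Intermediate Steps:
$P = 7396$
$\frac{37726}{P} - \frac{37414}{31520} = \frac{37726}{7396} - \frac{37414}{31520} = 37726 \cdot \frac{1}{7396} - \frac{18707}{15760} = \frac{18863}{3698} - \frac{18707}{15760} = \frac{114051197}{29140240}$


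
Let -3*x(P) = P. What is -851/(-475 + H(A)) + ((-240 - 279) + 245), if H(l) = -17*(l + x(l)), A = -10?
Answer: -294737/1085 ≈ -271.65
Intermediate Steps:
x(P) = -P/3
H(l) = -34*l/3 (H(l) = -17*(l - l/3) = -34*l/3)
-851/(-475 + H(A)) + ((-240 - 279) + 245) = -851/(-475 - 34/3*(-10)) + ((-240 - 279) + 245) = -851/(-475 + 340/3) + (-519 + 245) = -851/(-1085/3) - 274 = -851*(-3/1085) - 274 = 2553/1085 - 274 = -294737/1085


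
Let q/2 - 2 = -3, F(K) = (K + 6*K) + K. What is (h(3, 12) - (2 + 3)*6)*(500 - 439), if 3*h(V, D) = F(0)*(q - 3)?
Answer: -1830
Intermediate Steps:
F(K) = 8*K (F(K) = 7*K + K = 8*K)
q = -2 (q = 4 + 2*(-3) = 4 - 6 = -2)
h(V, D) = 0 (h(V, D) = ((8*0)*(-2 - 3))/3 = (0*(-5))/3 = (⅓)*0 = 0)
(h(3, 12) - (2 + 3)*6)*(500 - 439) = (0 - (2 + 3)*6)*(500 - 439) = (0 - 5*6)*61 = (0 - 1*30)*61 = (0 - 30)*61 = -30*61 = -1830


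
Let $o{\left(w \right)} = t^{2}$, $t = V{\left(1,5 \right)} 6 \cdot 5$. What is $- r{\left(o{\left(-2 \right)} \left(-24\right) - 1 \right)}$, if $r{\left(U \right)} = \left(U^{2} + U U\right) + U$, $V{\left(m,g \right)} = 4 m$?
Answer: $-238879756801$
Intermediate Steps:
$t = 120$ ($t = 4 \cdot 1 \cdot 6 \cdot 5 = 4 \cdot 6 \cdot 5 = 24 \cdot 5 = 120$)
$o{\left(w \right)} = 14400$ ($o{\left(w \right)} = 120^{2} = 14400$)
$r{\left(U \right)} = U + 2 U^{2}$ ($r{\left(U \right)} = \left(U^{2} + U^{2}\right) + U = 2 U^{2} + U = U + 2 U^{2}$)
$- r{\left(o{\left(-2 \right)} \left(-24\right) - 1 \right)} = - \left(14400 \left(-24\right) - 1\right) \left(1 + 2 \left(14400 \left(-24\right) - 1\right)\right) = - \left(-345600 - 1\right) \left(1 + 2 \left(-345600 - 1\right)\right) = - \left(-345601\right) \left(1 + 2 \left(-345601\right)\right) = - \left(-345601\right) \left(1 - 691202\right) = - \left(-345601\right) \left(-691201\right) = \left(-1\right) 238879756801 = -238879756801$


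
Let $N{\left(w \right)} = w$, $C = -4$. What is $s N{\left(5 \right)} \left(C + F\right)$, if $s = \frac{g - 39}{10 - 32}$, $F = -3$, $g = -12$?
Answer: $- \frac{1785}{22} \approx -81.136$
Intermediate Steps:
$s = \frac{51}{22}$ ($s = \frac{-12 - 39}{10 - 32} = - \frac{51}{-22} = \left(-51\right) \left(- \frac{1}{22}\right) = \frac{51}{22} \approx 2.3182$)
$s N{\left(5 \right)} \left(C + F\right) = \frac{51 \cdot 5 \left(-4 - 3\right)}{22} = \frac{51 \cdot 5 \left(-7\right)}{22} = \frac{51}{22} \left(-35\right) = - \frac{1785}{22}$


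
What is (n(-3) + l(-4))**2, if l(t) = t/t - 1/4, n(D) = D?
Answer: 81/16 ≈ 5.0625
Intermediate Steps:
l(t) = 3/4 (l(t) = 1 - 1*1/4 = 1 - 1/4 = 3/4)
(n(-3) + l(-4))**2 = (-3 + 3/4)**2 = (-9/4)**2 = 81/16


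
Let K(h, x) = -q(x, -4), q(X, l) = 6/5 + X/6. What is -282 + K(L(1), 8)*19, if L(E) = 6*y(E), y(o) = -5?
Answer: -4952/15 ≈ -330.13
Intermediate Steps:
q(X, l) = 6/5 + X/6 (q(X, l) = 6*(1/5) + X*(1/6) = 6/5 + X/6)
L(E) = -30 (L(E) = 6*(-5) = -30)
K(h, x) = -6/5 - x/6 (K(h, x) = -(6/5 + x/6) = -6/5 - x/6)
-282 + K(L(1), 8)*19 = -282 + (-6/5 - 1/6*8)*19 = -282 + (-6/5 - 4/3)*19 = -282 - 38/15*19 = -282 - 722/15 = -4952/15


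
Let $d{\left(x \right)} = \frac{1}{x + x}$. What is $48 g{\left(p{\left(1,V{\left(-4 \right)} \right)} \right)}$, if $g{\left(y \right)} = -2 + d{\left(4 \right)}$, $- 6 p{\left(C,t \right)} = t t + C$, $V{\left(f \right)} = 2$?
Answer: $-90$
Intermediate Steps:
$d{\left(x \right)} = \frac{1}{2 x}$
$p{\left(C,t \right)} = - \frac{C}{6} - \frac{t^{2}}{6}$ ($p{\left(C,t \right)} = - \frac{t t + C}{6} = - \frac{t^{2} + C}{6} = - \frac{C + t^{2}}{6} = - \frac{C}{6} - \frac{t^{2}}{6}$)
$g{\left(y \right)} = - \frac{15}{8}$ ($g{\left(y \right)} = -2 + \frac{1}{2 \cdot 4} = -2 + \frac{1}{2} \cdot \frac{1}{4} = -2 + \frac{1}{8} = - \frac{15}{8}$)
$48 g{\left(p{\left(1,V{\left(-4 \right)} \right)} \right)} = 48 \left(- \frac{15}{8}\right) = -90$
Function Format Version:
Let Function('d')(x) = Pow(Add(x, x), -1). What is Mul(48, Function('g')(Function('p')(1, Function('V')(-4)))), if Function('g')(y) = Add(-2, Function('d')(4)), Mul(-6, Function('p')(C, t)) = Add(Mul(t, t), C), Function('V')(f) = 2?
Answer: -90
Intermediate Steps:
Function('d')(x) = Mul(Rational(1, 2), Pow(x, -1)) (Function('d')(x) = Pow(Mul(2, x), -1) = Mul(Rational(1, 2), Pow(x, -1)))
Function('p')(C, t) = Add(Mul(Rational(-1, 6), C), Mul(Rational(-1, 6), Pow(t, 2))) (Function('p')(C, t) = Mul(Rational(-1, 6), Add(Mul(t, t), C)) = Mul(Rational(-1, 6), Add(Pow(t, 2), C)) = Mul(Rational(-1, 6), Add(C, Pow(t, 2))) = Add(Mul(Rational(-1, 6), C), Mul(Rational(-1, 6), Pow(t, 2))))
Function('g')(y) = Rational(-15, 8) (Function('g')(y) = Add(-2, Mul(Rational(1, 2), Pow(4, -1))) = Add(-2, Mul(Rational(1, 2), Rational(1, 4))) = Add(-2, Rational(1, 8)) = Rational(-15, 8))
Mul(48, Function('g')(Function('p')(1, Function('V')(-4)))) = Mul(48, Rational(-15, 8)) = -90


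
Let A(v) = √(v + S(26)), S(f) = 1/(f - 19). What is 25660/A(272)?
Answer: 5132*√13335/381 ≈ 1555.5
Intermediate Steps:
S(f) = 1/(-19 + f)
A(v) = √(⅐ + v) (A(v) = √(v + 1/(-19 + 26)) = √(v + 1/7) = √(v + ⅐) = √(⅐ + v))
25660/A(272) = 25660/((√(7 + 49*272)/7)) = 25660/((√(7 + 13328)/7)) = 25660/((√13335/7)) = 25660*(√13335/1905) = 5132*√13335/381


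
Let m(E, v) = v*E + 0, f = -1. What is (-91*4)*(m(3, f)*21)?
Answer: 22932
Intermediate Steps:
m(E, v) = E*v (m(E, v) = E*v + 0 = E*v)
(-91*4)*(m(3, f)*21) = (-91*4)*((3*(-1))*21) = -(-1092)*21 = -364*(-63) = 22932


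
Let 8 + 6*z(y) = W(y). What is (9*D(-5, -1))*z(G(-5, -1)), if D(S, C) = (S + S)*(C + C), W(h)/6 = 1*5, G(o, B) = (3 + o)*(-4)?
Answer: 660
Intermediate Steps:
G(o, B) = -12 - 4*o
W(h) = 30 (W(h) = 6*(1*5) = 6*5 = 30)
z(y) = 11/3 (z(y) = -4/3 + (1/6)*30 = -4/3 + 5 = 11/3)
D(S, C) = 4*C*S (D(S, C) = (2*S)*(2*C) = 4*C*S)
(9*D(-5, -1))*z(G(-5, -1)) = (9*(4*(-1)*(-5)))*(11/3) = (9*20)*(11/3) = 180*(11/3) = 660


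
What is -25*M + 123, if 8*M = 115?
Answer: -1891/8 ≈ -236.38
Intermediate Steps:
M = 115/8 (M = (1/8)*115 = 115/8 ≈ 14.375)
-25*M + 123 = -25*115/8 + 123 = -2875/8 + 123 = -1891/8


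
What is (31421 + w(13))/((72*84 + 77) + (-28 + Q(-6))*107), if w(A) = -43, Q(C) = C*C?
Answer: 31378/6981 ≈ 4.4948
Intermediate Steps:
Q(C) = C**2
(31421 + w(13))/((72*84 + 77) + (-28 + Q(-6))*107) = (31421 - 43)/((72*84 + 77) + (-28 + (-6)**2)*107) = 31378/((6048 + 77) + (-28 + 36)*107) = 31378/(6125 + 8*107) = 31378/(6125 + 856) = 31378/6981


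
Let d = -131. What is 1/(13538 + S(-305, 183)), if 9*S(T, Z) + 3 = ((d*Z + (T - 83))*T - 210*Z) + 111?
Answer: 9/7513625 ≈ 1.1978e-6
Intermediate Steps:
S(T, Z) = 12 - 70*Z/3 + T*(-83 + T - 131*Z)/9 (S(T, Z) = -⅓ + (((-131*Z + (T - 83))*T - 210*Z) + 111)/9 = -⅓ + (((-131*Z + (-83 + T))*T - 210*Z) + 111)/9 = -⅓ + (((-83 + T - 131*Z)*T - 210*Z) + 111)/9 = -⅓ + ((T*(-83 + T - 131*Z) - 210*Z) + 111)/9 = -⅓ + ((-210*Z + T*(-83 + T - 131*Z)) + 111)/9 = -⅓ + (111 - 210*Z + T*(-83 + T - 131*Z))/9 = -⅓ + (37/3 - 70*Z/3 + T*(-83 + T - 131*Z)/9) = 12 - 70*Z/3 + T*(-83 + T - 131*Z)/9)
1/(13538 + S(-305, 183)) = 1/(13538 + (12 - 83/9*(-305) - 70/3*183 + (⅑)*(-305)² - 131/9*(-305)*183)) = 1/(13538 + (12 + 25315/9 - 4270 + (⅑)*93025 + 2437255/3)) = 1/(13538 + (12 + 25315/9 - 4270 + 93025/9 + 2437255/3)) = 1/(13538 + 7391783/9) = 1/(7513625/9) = 9/7513625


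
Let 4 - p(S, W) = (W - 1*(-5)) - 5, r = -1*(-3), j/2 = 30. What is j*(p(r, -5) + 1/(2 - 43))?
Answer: 22080/41 ≈ 538.54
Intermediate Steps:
j = 60 (j = 2*30 = 60)
r = 3
p(S, W) = 4 - W (p(S, W) = 4 - ((W - 1*(-5)) - 5) = 4 - ((W + 5) - 5) = 4 - ((5 + W) - 5) = 4 - W)
j*(p(r, -5) + 1/(2 - 43)) = 60*((4 - 1*(-5)) + 1/(2 - 43)) = 60*((4 + 5) + 1/(-41)) = 60*(9 - 1/41) = 60*(368/41) = 22080/41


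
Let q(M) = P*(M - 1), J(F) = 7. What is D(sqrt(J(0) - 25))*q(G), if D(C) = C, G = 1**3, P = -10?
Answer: 0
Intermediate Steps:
G = 1
q(M) = 10 - 10*M (q(M) = -10*(M - 1) = -10*(-1 + M) = 10 - 10*M)
D(sqrt(J(0) - 25))*q(G) = sqrt(7 - 25)*(10 - 10*1) = sqrt(-18)*(10 - 10) = (3*I*sqrt(2))*0 = 0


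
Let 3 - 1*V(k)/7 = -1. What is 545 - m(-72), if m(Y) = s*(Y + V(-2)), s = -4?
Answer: 369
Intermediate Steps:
V(k) = 28 (V(k) = 21 - 7*(-1) = 21 + 7 = 28)
m(Y) = -112 - 4*Y (m(Y) = -4*(Y + 28) = -4*(28 + Y) = -112 - 4*Y)
545 - m(-72) = 545 - (-112 - 4*(-72)) = 545 - (-112 + 288) = 545 - 1*176 = 545 - 176 = 369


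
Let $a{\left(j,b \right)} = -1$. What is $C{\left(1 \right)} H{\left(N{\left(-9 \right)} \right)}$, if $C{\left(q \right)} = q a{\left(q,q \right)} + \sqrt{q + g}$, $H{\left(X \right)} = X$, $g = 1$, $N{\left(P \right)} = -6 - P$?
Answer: $-3 + 3 \sqrt{2} \approx 1.2426$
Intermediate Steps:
$C{\left(q \right)} = \sqrt{1 + q} - q$ ($C{\left(q \right)} = q \left(-1\right) + \sqrt{q + 1} = - q + \sqrt{1 + q} = \sqrt{1 + q} - q$)
$C{\left(1 \right)} H{\left(N{\left(-9 \right)} \right)} = \left(\sqrt{1 + 1} - 1\right) \left(-6 - -9\right) = \left(\sqrt{2} - 1\right) \left(-6 + 9\right) = \left(-1 + \sqrt{2}\right) 3 = -3 + 3 \sqrt{2}$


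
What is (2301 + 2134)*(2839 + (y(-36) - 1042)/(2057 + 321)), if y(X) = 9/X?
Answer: 119746769565/9512 ≈ 1.2589e+7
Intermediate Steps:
(2301 + 2134)*(2839 + (y(-36) - 1042)/(2057 + 321)) = (2301 + 2134)*(2839 + (9/(-36) - 1042)/(2057 + 321)) = 4435*(2839 + (9*(-1/36) - 1042)/2378) = 4435*(2839 + (-¼ - 1042)*(1/2378)) = 4435*(2839 - 4169/4*1/2378) = 4435*(2839 - 4169/9512) = 4435*(27000399/9512) = 119746769565/9512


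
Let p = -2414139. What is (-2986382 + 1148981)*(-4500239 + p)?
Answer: 12704485051578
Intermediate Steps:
(-2986382 + 1148981)*(-4500239 + p) = (-2986382 + 1148981)*(-4500239 - 2414139) = -1837401*(-6914378) = 12704485051578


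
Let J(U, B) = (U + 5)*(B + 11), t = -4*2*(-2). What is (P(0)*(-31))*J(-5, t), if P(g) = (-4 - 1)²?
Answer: 0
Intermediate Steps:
P(g) = 25 (P(g) = (-5)² = 25)
t = 16 (t = -8*(-2) = 16)
J(U, B) = (5 + U)*(11 + B)
(P(0)*(-31))*J(-5, t) = (25*(-31))*(55 + 5*16 + 11*(-5) + 16*(-5)) = -775*(55 + 80 - 55 - 80) = -775*0 = 0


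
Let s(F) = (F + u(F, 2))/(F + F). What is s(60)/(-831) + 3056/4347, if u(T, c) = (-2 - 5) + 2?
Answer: 6766783/9632952 ≈ 0.70246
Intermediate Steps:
u(T, c) = -5 (u(T, c) = -7 + 2 = -5)
s(F) = (-5 + F)/(2*F) (s(F) = (F - 5)/(F + F) = (-5 + F)/((2*F)) = (-5 + F)*(1/(2*F)) = (-5 + F)/(2*F))
s(60)/(-831) + 3056/4347 = ((1/2)*(-5 + 60)/60)/(-831) + 3056/4347 = ((1/2)*(1/60)*55)*(-1/831) + 3056*(1/4347) = (11/24)*(-1/831) + 3056/4347 = -11/19944 + 3056/4347 = 6766783/9632952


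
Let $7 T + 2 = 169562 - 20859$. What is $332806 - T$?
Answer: $311563$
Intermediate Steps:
$T = 21243$ ($T = - \frac{2}{7} + \frac{169562 - 20859}{7} = - \frac{2}{7} + \frac{1}{7} \cdot 148703 = - \frac{2}{7} + \frac{148703}{7} = 21243$)
$332806 - T = 332806 - 21243 = 311563$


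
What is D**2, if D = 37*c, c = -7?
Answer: 67081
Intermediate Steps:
D = -259 (D = 37*(-7) = -259)
D**2 = (-259)**2 = 67081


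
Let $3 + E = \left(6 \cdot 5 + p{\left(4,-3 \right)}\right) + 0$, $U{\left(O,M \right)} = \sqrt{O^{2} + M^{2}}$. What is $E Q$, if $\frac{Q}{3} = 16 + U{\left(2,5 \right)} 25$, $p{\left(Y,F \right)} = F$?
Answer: $1152 + 1800 \sqrt{29} \approx 10845.0$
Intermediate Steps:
$U{\left(O,M \right)} = \sqrt{M^{2} + O^{2}}$
$E = 24$ ($E = -3 + \left(\left(6 \cdot 5 - 3\right) + 0\right) = -3 + \left(\left(30 - 3\right) + 0\right) = -3 + \left(27 + 0\right) = -3 + 27 = 24$)
$Q = 48 + 75 \sqrt{29}$ ($Q = 3 \left(16 + \sqrt{5^{2} + 2^{2}} \cdot 25\right) = 3 \left(16 + \sqrt{25 + 4} \cdot 25\right) = 3 \left(16 + \sqrt{29} \cdot 25\right) = 3 \left(16 + 25 \sqrt{29}\right) = 48 + 75 \sqrt{29} \approx 451.89$)
$E Q = 24 \left(48 + 75 \sqrt{29}\right) = 1152 + 1800 \sqrt{29}$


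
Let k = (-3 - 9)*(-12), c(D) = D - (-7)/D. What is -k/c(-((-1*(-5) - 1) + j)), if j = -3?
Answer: 18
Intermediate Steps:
c(D) = D + 7/D
k = 144 (k = -12*(-12) = 144)
-k/c(-((-1*(-5) - 1) + j)) = -144/(-((-1*(-5) - 1) - 3) + 7/((-((-1*(-5) - 1) - 3)))) = -144/(-((5 - 1) - 3) + 7/((-((5 - 1) - 3)))) = -144/(-(4 - 3) + 7/((-(4 - 3)))) = -144/(-1*1 + 7/((-1*1))) = -144/(-1 + 7/(-1)) = -144/(-1 + 7*(-1)) = -144/(-1 - 7) = -144/(-8) = -144*(-1)/8 = -1*(-18) = 18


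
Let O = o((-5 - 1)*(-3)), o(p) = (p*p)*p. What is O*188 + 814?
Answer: 1097230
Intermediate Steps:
o(p) = p³ (o(p) = p²*p = p³)
O = 5832 (O = ((-5 - 1)*(-3))³ = (-6*(-3))³ = 18³ = 5832)
O*188 + 814 = 5832*188 + 814 = 1096416 + 814 = 1097230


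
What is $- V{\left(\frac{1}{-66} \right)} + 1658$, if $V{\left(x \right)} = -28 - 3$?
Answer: $1689$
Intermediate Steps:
$V{\left(x \right)} = -31$ ($V{\left(x \right)} = -28 - 3 = -31$)
$- V{\left(\frac{1}{-66} \right)} + 1658 = \left(-1\right) \left(-31\right) + 1658 = 31 + 1658 = 1689$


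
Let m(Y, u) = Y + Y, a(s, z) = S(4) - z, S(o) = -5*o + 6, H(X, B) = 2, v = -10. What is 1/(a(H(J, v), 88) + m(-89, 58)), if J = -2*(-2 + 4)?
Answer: -1/280 ≈ -0.0035714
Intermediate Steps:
J = -4 (J = -2*2 = -4)
S(o) = 6 - 5*o
a(s, z) = -14 - z (a(s, z) = (6 - 5*4) - z = (6 - 20) - z = -14 - z)
m(Y, u) = 2*Y
1/(a(H(J, v), 88) + m(-89, 58)) = 1/((-14 - 1*88) + 2*(-89)) = 1/((-14 - 88) - 178) = 1/(-102 - 178) = 1/(-280) = -1/280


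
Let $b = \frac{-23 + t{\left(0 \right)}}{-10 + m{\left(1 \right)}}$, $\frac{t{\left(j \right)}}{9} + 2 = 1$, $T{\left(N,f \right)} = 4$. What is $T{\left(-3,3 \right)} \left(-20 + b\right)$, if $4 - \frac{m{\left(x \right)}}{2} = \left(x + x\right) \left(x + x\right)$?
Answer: $- \frac{336}{5} \approx -67.2$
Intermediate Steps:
$m{\left(x \right)} = 8 - 8 x^{2}$ ($m{\left(x \right)} = 8 - 2 \left(x + x\right) \left(x + x\right) = 8 - 2 \cdot 2 x 2 x = 8 - 2 \cdot 4 x^{2} = 8 - 8 x^{2}$)
$t{\left(j \right)} = -9$ ($t{\left(j \right)} = -18 + 9 \cdot 1 = -18 + 9 = -9$)
$b = \frac{16}{5}$ ($b = \frac{-23 - 9}{-10 + \left(8 - 8 \cdot 1^{2}\right)} = - \frac{32}{-10 + \left(8 - 8\right)} = - \frac{32}{-10 + 0} = - \frac{32}{-10} = \left(-32\right) \left(- \frac{1}{10}\right) = \frac{16}{5} \approx 3.2$)
$T{\left(-3,3 \right)} \left(-20 + b\right) = 4 \left(-20 + \frac{16}{5}\right) = 4 \left(- \frac{84}{5}\right) = - \frac{336}{5}$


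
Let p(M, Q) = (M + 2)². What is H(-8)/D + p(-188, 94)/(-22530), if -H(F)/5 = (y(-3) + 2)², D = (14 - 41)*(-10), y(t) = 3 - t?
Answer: -275842/101385 ≈ -2.7207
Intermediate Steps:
p(M, Q) = (2 + M)²
D = 270 (D = -27*(-10) = 270)
H(F) = -320 (H(F) = -5*((3 - 1*(-3)) + 2)² = -5*((3 + 3) + 2)² = -5*(6 + 2)² = -5*8² = -5*64 = -320)
H(-8)/D + p(-188, 94)/(-22530) = -320/270 + (2 - 188)²/(-22530) = -320*1/270 + (-186)²*(-1/22530) = -32/27 + 34596*(-1/22530) = -32/27 - 5766/3755 = -275842/101385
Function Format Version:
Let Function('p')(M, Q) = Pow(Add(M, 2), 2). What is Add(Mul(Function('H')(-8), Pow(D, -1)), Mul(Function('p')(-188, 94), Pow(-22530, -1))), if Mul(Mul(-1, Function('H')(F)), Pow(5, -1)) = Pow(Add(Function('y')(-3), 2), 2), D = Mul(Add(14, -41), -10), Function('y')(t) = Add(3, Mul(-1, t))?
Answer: Rational(-275842, 101385) ≈ -2.7207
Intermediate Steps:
Function('p')(M, Q) = Pow(Add(2, M), 2)
D = 270 (D = Mul(-27, -10) = 270)
Function('H')(F) = -320 (Function('H')(F) = Mul(-5, Pow(Add(Add(3, Mul(-1, -3)), 2), 2)) = Mul(-5, Pow(Add(Add(3, 3), 2), 2)) = Mul(-5, Pow(Add(6, 2), 2)) = Mul(-5, Pow(8, 2)) = Mul(-5, 64) = -320)
Add(Mul(Function('H')(-8), Pow(D, -1)), Mul(Function('p')(-188, 94), Pow(-22530, -1))) = Add(Mul(-320, Pow(270, -1)), Mul(Pow(Add(2, -188), 2), Pow(-22530, -1))) = Add(Mul(-320, Rational(1, 270)), Mul(Pow(-186, 2), Rational(-1, 22530))) = Add(Rational(-32, 27), Mul(34596, Rational(-1, 22530))) = Add(Rational(-32, 27), Rational(-5766, 3755)) = Rational(-275842, 101385)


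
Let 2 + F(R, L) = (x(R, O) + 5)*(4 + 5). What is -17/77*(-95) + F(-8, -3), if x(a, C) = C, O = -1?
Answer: 4233/77 ≈ 54.974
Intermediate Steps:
F(R, L) = 34 (F(R, L) = -2 + (-1 + 5)*(4 + 5) = -2 + 4*9 = -2 + 36 = 34)
-17/77*(-95) + F(-8, -3) = -17/77*(-95) + 34 = 1615/77 + 34 = 4233/77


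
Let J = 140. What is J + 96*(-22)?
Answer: -1972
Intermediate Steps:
J + 96*(-22) = 140 + 96*(-22) = 140 - 2112 = -1972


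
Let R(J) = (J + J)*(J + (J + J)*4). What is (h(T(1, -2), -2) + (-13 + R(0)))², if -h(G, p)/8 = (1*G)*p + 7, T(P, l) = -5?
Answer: 22201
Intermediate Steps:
h(G, p) = -56 - 8*G*p (h(G, p) = -8*((1*G)*p + 7) = -8*(G*p + 7) = -8*(7 + G*p) = -56 - 8*G*p)
R(J) = 18*J² (R(J) = (2*J)*(J + (2*J)*4) = (2*J)*(J + 8*J) = (2*J)*(9*J) = 18*J²)
(h(T(1, -2), -2) + (-13 + R(0)))² = ((-56 - 8*(-5)*(-2)) + (-13 + 18*0²))² = ((-56 - 80) + (-13 + 18*0))² = (-136 + (-13 + 0))² = (-136 - 13)² = (-149)² = 22201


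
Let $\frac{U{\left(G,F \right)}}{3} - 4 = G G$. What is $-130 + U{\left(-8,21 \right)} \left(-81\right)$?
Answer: $-16654$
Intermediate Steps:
$U{\left(G,F \right)} = 12 + 3 G^{2}$ ($U{\left(G,F \right)} = 12 + 3 G G = 12 + 3 G^{2}$)
$-130 + U{\left(-8,21 \right)} \left(-81\right) = -130 + \left(12 + 3 \left(-8\right)^{2}\right) \left(-81\right) = -130 + \left(12 + 3 \cdot 64\right) \left(-81\right) = -130 + \left(12 + 192\right) \left(-81\right) = -130 + 204 \left(-81\right) = -130 - 16524 = -16654$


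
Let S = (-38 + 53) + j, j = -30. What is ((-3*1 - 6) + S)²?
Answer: 576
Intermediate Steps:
S = -15 (S = (-38 + 53) - 30 = 15 - 30 = -15)
((-3*1 - 6) + S)² = ((-3*1 - 6) - 15)² = ((-3 - 6) - 15)² = (-9 - 15)² = (-24)² = 576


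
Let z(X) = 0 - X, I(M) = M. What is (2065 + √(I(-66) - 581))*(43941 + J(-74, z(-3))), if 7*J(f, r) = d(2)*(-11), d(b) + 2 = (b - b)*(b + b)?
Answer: 90744655 + 307609*I*√647/7 ≈ 9.0745e+7 + 1.1178e+6*I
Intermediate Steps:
d(b) = -2 (d(b) = -2 + (b - b)*(b + b) = -2 + 0*(2*b) = -2 + 0 = -2)
z(X) = -X
J(f, r) = 22/7 (J(f, r) = (-2*(-11))/7 = (⅐)*22 = 22/7)
(2065 + √(I(-66) - 581))*(43941 + J(-74, z(-3))) = (2065 + √(-66 - 581))*(43941 + 22/7) = (2065 + √(-647))*(307609/7) = (2065 + I*√647)*(307609/7) = 90744655 + 307609*I*√647/7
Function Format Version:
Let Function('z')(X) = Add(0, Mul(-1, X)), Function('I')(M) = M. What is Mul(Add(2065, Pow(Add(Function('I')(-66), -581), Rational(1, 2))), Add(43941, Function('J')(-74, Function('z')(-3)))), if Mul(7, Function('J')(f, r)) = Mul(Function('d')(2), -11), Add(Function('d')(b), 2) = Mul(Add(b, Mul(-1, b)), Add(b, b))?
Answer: Add(90744655, Mul(Rational(307609, 7), I, Pow(647, Rational(1, 2)))) ≈ Add(9.0745e+7, Mul(1.1178e+6, I))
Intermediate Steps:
Function('d')(b) = -2 (Function('d')(b) = Add(-2, Mul(Add(b, Mul(-1, b)), Add(b, b))) = Add(-2, Mul(0, Mul(2, b))) = Add(-2, 0) = -2)
Function('z')(X) = Mul(-1, X)
Function('J')(f, r) = Rational(22, 7) (Function('J')(f, r) = Mul(Rational(1, 7), Mul(-2, -11)) = Mul(Rational(1, 7), 22) = Rational(22, 7))
Mul(Add(2065, Pow(Add(Function('I')(-66), -581), Rational(1, 2))), Add(43941, Function('J')(-74, Function('z')(-3)))) = Mul(Add(2065, Pow(Add(-66, -581), Rational(1, 2))), Add(43941, Rational(22, 7))) = Mul(Add(2065, Pow(-647, Rational(1, 2))), Rational(307609, 7)) = Mul(Add(2065, Mul(I, Pow(647, Rational(1, 2)))), Rational(307609, 7)) = Add(90744655, Mul(Rational(307609, 7), I, Pow(647, Rational(1, 2))))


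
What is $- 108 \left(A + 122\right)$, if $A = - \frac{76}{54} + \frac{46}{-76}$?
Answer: $- \frac{246214}{19} \approx -12959.0$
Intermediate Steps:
$A = - \frac{2065}{1026}$ ($A = \left(-76\right) \frac{1}{54} + 46 \left(- \frac{1}{76}\right) = - \frac{38}{27} - \frac{23}{38} = - \frac{2065}{1026} \approx -2.0127$)
$- 108 \left(A + 122\right) = - 108 \left(- \frac{2065}{1026} + 122\right) = \left(-108\right) \frac{123107}{1026} = - \frac{246214}{19}$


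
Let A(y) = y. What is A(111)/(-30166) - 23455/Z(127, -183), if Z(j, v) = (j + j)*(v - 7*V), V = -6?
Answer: 175892044/270091281 ≈ 0.65123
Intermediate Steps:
Z(j, v) = 2*j*(42 + v) (Z(j, v) = (j + j)*(v - 7*(-6)) = (2*j)*(v + 42) = (2*j)*(42 + v) = 2*j*(42 + v))
A(111)/(-30166) - 23455/Z(127, -183) = 111/(-30166) - 23455*1/(254*(42 - 183)) = 111*(-1/30166) - 23455/(2*127*(-141)) = -111/30166 - 23455/(-35814) = -111/30166 - 23455*(-1/35814) = -111/30166 + 23455/35814 = 175892044/270091281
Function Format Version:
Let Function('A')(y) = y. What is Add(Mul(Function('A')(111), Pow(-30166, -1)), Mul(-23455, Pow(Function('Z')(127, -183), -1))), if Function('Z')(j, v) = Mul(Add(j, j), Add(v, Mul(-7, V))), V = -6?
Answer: Rational(175892044, 270091281) ≈ 0.65123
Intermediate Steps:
Function('Z')(j, v) = Mul(2, j, Add(42, v)) (Function('Z')(j, v) = Mul(Add(j, j), Add(v, Mul(-7, -6))) = Mul(Mul(2, j), Add(v, 42)) = Mul(Mul(2, j), Add(42, v)) = Mul(2, j, Add(42, v)))
Add(Mul(Function('A')(111), Pow(-30166, -1)), Mul(-23455, Pow(Function('Z')(127, -183), -1))) = Add(Mul(111, Pow(-30166, -1)), Mul(-23455, Pow(Mul(2, 127, Add(42, -183)), -1))) = Add(Mul(111, Rational(-1, 30166)), Mul(-23455, Pow(Mul(2, 127, -141), -1))) = Add(Rational(-111, 30166), Mul(-23455, Pow(-35814, -1))) = Add(Rational(-111, 30166), Mul(-23455, Rational(-1, 35814))) = Add(Rational(-111, 30166), Rational(23455, 35814)) = Rational(175892044, 270091281)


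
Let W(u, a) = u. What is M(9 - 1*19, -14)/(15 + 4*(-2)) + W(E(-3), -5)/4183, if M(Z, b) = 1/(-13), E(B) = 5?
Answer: -3728/380653 ≈ -0.0097937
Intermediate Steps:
M(Z, b) = -1/13
M(9 - 1*19, -14)/(15 + 4*(-2)) + W(E(-3), -5)/4183 = -1/(13*(15 + 4*(-2))) + 5/4183 = -1/(13*(15 - 8)) + 5*(1/4183) = -1/13/7 + 5/4183 = -1/13*1/7 + 5/4183 = -1/91 + 5/4183 = -3728/380653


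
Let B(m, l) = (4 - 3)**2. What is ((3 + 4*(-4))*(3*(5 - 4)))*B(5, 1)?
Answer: -39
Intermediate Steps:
B(m, l) = 1 (B(m, l) = 1**2 = 1)
((3 + 4*(-4))*(3*(5 - 4)))*B(5, 1) = ((3 + 4*(-4))*(3*(5 - 4)))*1 = ((3 - 16)*(3*1))*1 = -13*3*1 = -39*1 = -39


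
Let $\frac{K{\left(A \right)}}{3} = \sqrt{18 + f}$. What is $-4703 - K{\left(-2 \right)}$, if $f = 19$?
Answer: $-4703 - 3 \sqrt{37} \approx -4721.3$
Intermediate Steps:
$K{\left(A \right)} = 3 \sqrt{37}$ ($K{\left(A \right)} = 3 \sqrt{18 + 19} = 3 \sqrt{37}$)
$-4703 - K{\left(-2 \right)} = -4703 - 3 \sqrt{37}$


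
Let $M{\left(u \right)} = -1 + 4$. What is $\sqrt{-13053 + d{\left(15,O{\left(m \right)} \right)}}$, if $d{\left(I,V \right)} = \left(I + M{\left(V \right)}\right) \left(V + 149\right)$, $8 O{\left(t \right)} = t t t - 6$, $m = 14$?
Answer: $\frac{i \sqrt{16842}}{2} \approx 64.888 i$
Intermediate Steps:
$M{\left(u \right)} = 3$
$O{\left(t \right)} = - \frac{3}{4} + \frac{t^{3}}{8}$ ($O{\left(t \right)} = \frac{t t t - 6}{8} = \frac{t^{2} t - 6}{8} = \frac{t^{3} - 6}{8} = \frac{-6 + t^{3}}{8} = - \frac{3}{4} + \frac{t^{3}}{8}$)
$d{\left(I,V \right)} = \left(3 + I\right) \left(149 + V\right)$ ($d{\left(I,V \right)} = \left(I + 3\right) \left(V + 149\right) = \left(3 + I\right) \left(149 + V\right)$)
$\sqrt{-13053 + d{\left(15,O{\left(m \right)} \right)}} = \sqrt{-13053 + \left(447 + 3 \left(- \frac{3}{4} + \frac{14^{3}}{8}\right) + 149 \cdot 15 + 15 \left(- \frac{3}{4} + \frac{14^{3}}{8}\right)\right)} = \sqrt{-13053 + \left(447 + 3 \left(- \frac{3}{4} + \frac{1}{8} \cdot 2744\right) + 2235 + 15 \left(- \frac{3}{4} + \frac{1}{8} \cdot 2744\right)\right)} = \sqrt{-13053 + \left(447 + 3 \left(- \frac{3}{4} + 343\right) + 2235 + 15 \left(- \frac{3}{4} + 343\right)\right)} = \sqrt{-13053 + \left(447 + 3 \cdot \frac{1369}{4} + 2235 + 15 \cdot \frac{1369}{4}\right)} = \sqrt{-13053 + \left(447 + \frac{4107}{4} + 2235 + \frac{20535}{4}\right)} = \sqrt{-13053 + \frac{17685}{2}} = \sqrt{- \frac{8421}{2}} = \frac{i \sqrt{16842}}{2}$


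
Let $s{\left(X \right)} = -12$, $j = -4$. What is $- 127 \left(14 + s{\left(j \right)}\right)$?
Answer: $-254$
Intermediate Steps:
$- 127 \left(14 + s{\left(j \right)}\right) = - 127 \left(14 - 12\right) = \left(-127\right) 2 = -254$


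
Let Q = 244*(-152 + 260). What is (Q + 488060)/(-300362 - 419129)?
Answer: -514412/719491 ≈ -0.71497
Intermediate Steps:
Q = 26352 (Q = 244*108 = 26352)
(Q + 488060)/(-300362 - 419129) = (26352 + 488060)/(-300362 - 419129) = 514412/(-719491) = 514412*(-1/719491) = -514412/719491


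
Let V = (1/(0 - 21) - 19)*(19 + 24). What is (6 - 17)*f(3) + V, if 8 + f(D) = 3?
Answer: -16045/21 ≈ -764.05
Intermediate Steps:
f(D) = -5 (f(D) = -8 + 3 = -5)
V = -17200/21 (V = (1/(-21) - 19)*43 = (-1/21 - 19)*43 = -400/21*43 = -17200/21 ≈ -819.05)
(6 - 17)*f(3) + V = (6 - 17)*(-5) - 17200/21 = -11*(-5) - 17200/21 = 55 - 17200/21 = -16045/21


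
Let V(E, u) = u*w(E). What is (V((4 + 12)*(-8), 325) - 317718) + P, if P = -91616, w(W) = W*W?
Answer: 4915466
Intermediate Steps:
w(W) = W²
V(E, u) = u*E²
(V((4 + 12)*(-8), 325) - 317718) + P = (325*((4 + 12)*(-8))² - 317718) - 91616 = (325*(16*(-8))² - 317718) - 91616 = (325*(-128)² - 317718) - 91616 = (325*16384 - 317718) - 91616 = (5324800 - 317718) - 91616 = 5007082 - 91616 = 4915466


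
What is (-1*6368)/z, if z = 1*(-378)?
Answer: 3184/189 ≈ 16.847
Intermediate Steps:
z = -378
(-1*6368)/z = -1*6368/(-378) = -6368*(-1/378) = 3184/189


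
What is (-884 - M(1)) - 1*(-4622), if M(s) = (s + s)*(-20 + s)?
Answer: 3776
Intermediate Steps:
M(s) = 2*s*(-20 + s) (M(s) = (2*s)*(-20 + s) = 2*s*(-20 + s))
(-884 - M(1)) - 1*(-4622) = (-884 - 2*(-20 + 1)) - 1*(-4622) = (-884 - 2*(-19)) + 4622 = (-884 - 1*(-38)) + 4622 = (-884 + 38) + 4622 = -846 + 4622 = 3776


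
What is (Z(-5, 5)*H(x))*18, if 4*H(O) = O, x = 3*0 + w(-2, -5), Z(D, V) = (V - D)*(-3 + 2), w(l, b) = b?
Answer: 225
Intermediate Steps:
Z(D, V) = D - V (Z(D, V) = (V - D)*(-1) = D - V)
x = -5 (x = 3*0 - 5 = 0 - 5 = -5)
H(O) = O/4
(Z(-5, 5)*H(x))*18 = ((-5 - 1*5)*((1/4)*(-5)))*18 = ((-5 - 5)*(-5/4))*18 = -10*(-5/4)*18 = (25/2)*18 = 225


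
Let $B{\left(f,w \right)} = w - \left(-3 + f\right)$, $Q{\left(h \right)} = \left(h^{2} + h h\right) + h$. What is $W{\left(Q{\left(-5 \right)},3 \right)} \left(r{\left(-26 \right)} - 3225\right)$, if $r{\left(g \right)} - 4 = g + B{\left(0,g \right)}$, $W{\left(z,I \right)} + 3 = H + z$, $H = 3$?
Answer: $-147150$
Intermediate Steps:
$Q{\left(h \right)} = h + 2 h^{2}$ ($Q{\left(h \right)} = \left(h^{2} + h^{2}\right) + h = 2 h^{2} + h = h + 2 h^{2}$)
$B{\left(f,w \right)} = 3 + w - f$
$W{\left(z,I \right)} = z$ ($W{\left(z,I \right)} = -3 + \left(3 + z\right) = z$)
$r{\left(g \right)} = 7 + 2 g$ ($r{\left(g \right)} = 4 + \left(g + \left(3 + g - 0\right)\right) = 4 + \left(g + \left(3 + g + 0\right)\right) = 4 + \left(g + \left(3 + g\right)\right) = 4 + \left(3 + 2 g\right) = 7 + 2 g$)
$W{\left(Q{\left(-5 \right)},3 \right)} \left(r{\left(-26 \right)} - 3225\right) = - 5 \left(1 + 2 \left(-5\right)\right) \left(\left(7 + 2 \left(-26\right)\right) - 3225\right) = - 5 \left(1 - 10\right) \left(\left(7 - 52\right) - 3225\right) = \left(-5\right) \left(-9\right) \left(-45 - 3225\right) = 45 \left(-3270\right) = -147150$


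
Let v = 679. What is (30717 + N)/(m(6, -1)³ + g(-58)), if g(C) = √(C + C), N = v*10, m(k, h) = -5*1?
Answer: -4688375/15741 - 75014*I*√29/15741 ≈ -297.84 - 25.663*I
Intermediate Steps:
m(k, h) = -5
N = 6790 (N = 679*10 = 6790)
g(C) = √2*√C (g(C) = √(2*C) = √2*√C)
(30717 + N)/(m(6, -1)³ + g(-58)) = (30717 + 6790)/((-5)³ + √2*√(-58)) = 37507/(-125 + √2*(I*√58)) = 37507/(-125 + 2*I*√29)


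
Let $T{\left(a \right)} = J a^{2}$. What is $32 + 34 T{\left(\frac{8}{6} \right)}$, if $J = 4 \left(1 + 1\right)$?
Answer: $\frac{4640}{9} \approx 515.56$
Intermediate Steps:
$J = 8$ ($J = 4 \cdot 2 = 8$)
$T{\left(a \right)} = 8 a^{2}$
$32 + 34 T{\left(\frac{8}{6} \right)} = 32 + 34 \cdot 8 \left(\frac{8}{6}\right)^{2} = 32 + 34 \cdot 8 \left(8 \cdot \frac{1}{6}\right)^{2} = 32 + 34 \cdot 8 \left(\frac{4}{3}\right)^{2} = 32 + 34 \cdot 8 \cdot \frac{16}{9} = 32 + 34 \cdot \frac{128}{9} = 32 + \frac{4352}{9} = \frac{4640}{9}$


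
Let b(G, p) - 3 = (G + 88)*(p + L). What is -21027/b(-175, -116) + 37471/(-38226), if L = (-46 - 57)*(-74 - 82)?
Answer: -17066420863/17683615182 ≈ -0.96510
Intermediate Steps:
L = 16068 (L = -103*(-156) = 16068)
b(G, p) = 3 + (88 + G)*(16068 + p) (b(G, p) = 3 + (G + 88)*(p + 16068) = 3 + (88 + G)*(16068 + p))
-21027/b(-175, -116) + 37471/(-38226) = -21027/(1413987 + 88*(-116) + 16068*(-175) - 175*(-116)) + 37471/(-38226) = -21027/(1413987 - 10208 - 2811900 + 20300) + 37471*(-1/38226) = -21027/(-1387821) - 37471/38226 = -21027*(-1/1387821) - 37471/38226 = 7009/462607 - 37471/38226 = -17066420863/17683615182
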